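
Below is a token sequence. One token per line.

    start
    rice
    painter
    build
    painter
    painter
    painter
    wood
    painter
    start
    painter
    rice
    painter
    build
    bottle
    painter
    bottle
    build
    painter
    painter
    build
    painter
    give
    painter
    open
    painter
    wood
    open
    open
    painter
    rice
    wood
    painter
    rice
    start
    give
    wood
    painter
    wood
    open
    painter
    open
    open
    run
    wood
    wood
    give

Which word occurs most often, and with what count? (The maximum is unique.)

Unigram frequencies (highest first):
  painter: 17
  wood: 7
  open: 6
  rice: 4
  build: 4
  start: 3
  … (3 more, each ≤ 3)

"painter", 17 times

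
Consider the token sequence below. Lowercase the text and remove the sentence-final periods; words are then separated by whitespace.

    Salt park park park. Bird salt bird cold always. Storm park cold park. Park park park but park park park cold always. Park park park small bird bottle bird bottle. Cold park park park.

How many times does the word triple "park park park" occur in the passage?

Scanning the 32 overlapping trigram windows for "park park park":
  position 2–4: park park park
  position 13–15: park park park
  position 14–16: park park park
  position 18–20: park park park
  position 23–25: park park park
  position 32–34: park park park

6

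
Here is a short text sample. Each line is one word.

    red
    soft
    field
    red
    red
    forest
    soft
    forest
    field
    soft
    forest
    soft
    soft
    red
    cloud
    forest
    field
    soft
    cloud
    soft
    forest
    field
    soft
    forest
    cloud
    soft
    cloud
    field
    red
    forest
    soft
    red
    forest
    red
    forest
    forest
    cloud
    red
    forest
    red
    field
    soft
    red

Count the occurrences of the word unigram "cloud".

Scanning the 43 tokens for "cloud":
  position 15: cloud
  position 19: cloud
  position 25: cloud
  position 27: cloud
  position 37: cloud

5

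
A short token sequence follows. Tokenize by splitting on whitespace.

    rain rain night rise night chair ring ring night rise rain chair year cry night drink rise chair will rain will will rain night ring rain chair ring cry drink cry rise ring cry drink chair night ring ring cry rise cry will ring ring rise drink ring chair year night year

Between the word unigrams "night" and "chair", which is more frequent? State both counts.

"night" (7 vs 6)

"night": 7 occurrences
"chair": 6 occurrences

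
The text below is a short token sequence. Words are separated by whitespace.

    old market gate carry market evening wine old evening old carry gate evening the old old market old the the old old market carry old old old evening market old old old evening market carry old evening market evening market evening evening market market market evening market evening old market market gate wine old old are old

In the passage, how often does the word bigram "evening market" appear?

6

Scanning the 56 overlapping bigram windows for "evening market":
  position 28–29: evening market
  position 33–34: evening market
  position 37–38: evening market
  position 39–40: evening market
  position 42–43: evening market
  position 46–47: evening market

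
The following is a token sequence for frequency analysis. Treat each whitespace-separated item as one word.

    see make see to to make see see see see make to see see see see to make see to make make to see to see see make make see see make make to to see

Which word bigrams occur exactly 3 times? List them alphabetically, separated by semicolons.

Bigram counts meeting the condition (exactly 3 times):
  make make: 3
  make to: 3
  to make: 3

make make; make to; to make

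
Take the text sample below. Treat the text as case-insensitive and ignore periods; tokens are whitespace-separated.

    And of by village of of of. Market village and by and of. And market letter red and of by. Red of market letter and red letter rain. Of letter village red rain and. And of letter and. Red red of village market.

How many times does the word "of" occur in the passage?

Scanning the 43 tokens for "of":
  position 2: of
  position 5: of
  position 6: of
  position 7: of
  position 13: of
  position 19: of
  position 22: of
  position 29: of
  position 36: of
  position 41: of

10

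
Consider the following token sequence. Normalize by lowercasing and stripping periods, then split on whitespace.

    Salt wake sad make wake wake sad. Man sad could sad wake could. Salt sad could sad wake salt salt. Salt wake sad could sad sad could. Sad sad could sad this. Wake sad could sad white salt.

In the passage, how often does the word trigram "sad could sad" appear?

6

Scanning the 36 overlapping trigram windows for "sad could sad":
  position 9–11: sad could sad
  position 15–17: sad could sad
  position 23–25: sad could sad
  position 26–28: sad could sad
  position 29–31: sad could sad
  position 34–36: sad could sad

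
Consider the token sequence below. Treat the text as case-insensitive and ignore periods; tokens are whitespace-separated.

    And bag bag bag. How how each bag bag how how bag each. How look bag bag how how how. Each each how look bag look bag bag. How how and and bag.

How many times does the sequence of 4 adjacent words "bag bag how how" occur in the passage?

Scanning the 30 overlapping 4-gram windows for "bag bag how how":
  position 3–6: bag bag how how
  position 8–11: bag bag how how
  position 16–19: bag bag how how
  position 27–30: bag bag how how

4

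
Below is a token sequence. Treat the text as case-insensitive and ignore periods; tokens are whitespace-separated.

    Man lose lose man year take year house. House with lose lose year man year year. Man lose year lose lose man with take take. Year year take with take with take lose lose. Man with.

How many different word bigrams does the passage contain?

36 tokens → 35 bigram windows in total.
Repeated bigrams (each contributes count−1 duplicates):
  lose lose: 4
  lose man: 3
  with take: 3
  lose year: 2
  man lose: 2
  man with: 2
  man year: 2
  take with: 2
  … (4 more repeated)
16 duplicate windows → 35 − 16 = 19 distinct.

19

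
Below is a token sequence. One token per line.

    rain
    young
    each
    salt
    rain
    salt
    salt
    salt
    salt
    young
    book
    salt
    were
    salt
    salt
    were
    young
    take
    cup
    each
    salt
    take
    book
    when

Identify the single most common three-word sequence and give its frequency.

"salt salt salt", 2 times

Trigram frequencies (highest first):
  salt salt salt: 2
  rain young each: 1
  young each salt: 1
  each salt rain: 1
  salt rain salt: 1
  rain salt salt: 1
  … (15 more, each ≤ 1)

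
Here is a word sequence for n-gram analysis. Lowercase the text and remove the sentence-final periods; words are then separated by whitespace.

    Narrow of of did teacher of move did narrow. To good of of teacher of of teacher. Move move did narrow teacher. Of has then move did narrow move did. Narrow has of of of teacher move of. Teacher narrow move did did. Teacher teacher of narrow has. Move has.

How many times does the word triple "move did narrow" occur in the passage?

Scanning the 48 overlapping trigram windows for "move did narrow":
  position 7–9: move did narrow
  position 19–21: move did narrow
  position 26–28: move did narrow
  position 29–31: move did narrow

4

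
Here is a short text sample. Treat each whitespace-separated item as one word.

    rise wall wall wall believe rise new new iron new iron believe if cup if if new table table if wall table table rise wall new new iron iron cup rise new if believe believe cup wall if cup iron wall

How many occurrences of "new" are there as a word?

Scanning the 41 tokens for "new":
  position 7: new
  position 8: new
  position 10: new
  position 17: new
  position 26: new
  position 27: new
  position 32: new

7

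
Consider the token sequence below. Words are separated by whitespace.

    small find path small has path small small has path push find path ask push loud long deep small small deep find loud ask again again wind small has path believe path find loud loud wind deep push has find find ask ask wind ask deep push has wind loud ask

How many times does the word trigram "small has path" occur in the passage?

3

Scanning the 49 overlapping trigram windows for "small has path":
  position 4–6: small has path
  position 8–10: small has path
  position 28–30: small has path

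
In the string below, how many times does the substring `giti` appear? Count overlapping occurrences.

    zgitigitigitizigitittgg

4

Sliding a length-4 window over the 23 characters (20 positions):
  position 2–5: giti
  position 6–9: giti
  position 10–13: giti
  position 16–19: giti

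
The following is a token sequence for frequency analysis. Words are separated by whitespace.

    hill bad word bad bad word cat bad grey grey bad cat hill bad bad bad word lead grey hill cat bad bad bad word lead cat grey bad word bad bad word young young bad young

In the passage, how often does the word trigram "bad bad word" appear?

Scanning the 35 overlapping trigram windows for "bad bad word":
  position 4–6: bad bad word
  position 15–17: bad bad word
  position 23–25: bad bad word
  position 31–33: bad bad word

4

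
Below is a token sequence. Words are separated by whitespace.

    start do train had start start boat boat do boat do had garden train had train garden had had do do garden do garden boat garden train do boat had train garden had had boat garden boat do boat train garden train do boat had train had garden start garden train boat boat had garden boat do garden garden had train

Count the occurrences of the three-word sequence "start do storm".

0

Scanning the 59 overlapping trigram windows for "start do storm":
  (none found)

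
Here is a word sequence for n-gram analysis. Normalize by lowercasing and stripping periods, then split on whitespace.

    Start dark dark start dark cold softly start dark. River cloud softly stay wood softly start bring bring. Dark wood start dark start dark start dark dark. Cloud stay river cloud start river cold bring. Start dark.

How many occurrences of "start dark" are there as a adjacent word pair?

7

Scanning the 36 overlapping bigram windows for "start dark":
  position 1–2: start dark
  position 4–5: start dark
  position 8–9: start dark
  position 21–22: start dark
  position 23–24: start dark
  position 25–26: start dark
  position 36–37: start dark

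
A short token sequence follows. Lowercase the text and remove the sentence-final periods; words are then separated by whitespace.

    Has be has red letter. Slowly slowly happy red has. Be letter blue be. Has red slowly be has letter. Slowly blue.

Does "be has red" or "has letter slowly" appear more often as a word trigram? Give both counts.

"be has red" (2 vs 1)

"be has red": 2 occurrences
"has letter slowly": 1 occurrence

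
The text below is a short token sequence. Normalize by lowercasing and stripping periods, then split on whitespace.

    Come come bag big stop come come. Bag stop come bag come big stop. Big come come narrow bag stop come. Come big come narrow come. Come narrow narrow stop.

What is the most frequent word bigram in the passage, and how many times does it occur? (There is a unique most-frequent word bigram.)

Bigram frequencies (highest first):
  come come: 5
  come bag: 3
  stop come: 3
  come narrow: 3
  big stop: 2
  bag stop: 2
  … (9 more, each ≤ 2)

"come come", 5 times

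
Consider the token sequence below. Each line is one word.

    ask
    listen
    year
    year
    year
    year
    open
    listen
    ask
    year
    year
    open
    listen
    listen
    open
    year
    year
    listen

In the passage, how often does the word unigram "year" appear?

8

Scanning the 18 tokens for "year":
  position 3: year
  position 4: year
  position 5: year
  position 6: year
  position 10: year
  position 11: year
  position 16: year
  position 17: year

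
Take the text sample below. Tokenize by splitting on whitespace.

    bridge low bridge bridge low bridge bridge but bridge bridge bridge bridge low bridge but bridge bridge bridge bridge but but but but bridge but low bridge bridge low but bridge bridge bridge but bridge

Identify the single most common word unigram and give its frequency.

Unigram frequencies (highest first):
  bridge: 21
  but: 9
  low: 5

"bridge", 21 times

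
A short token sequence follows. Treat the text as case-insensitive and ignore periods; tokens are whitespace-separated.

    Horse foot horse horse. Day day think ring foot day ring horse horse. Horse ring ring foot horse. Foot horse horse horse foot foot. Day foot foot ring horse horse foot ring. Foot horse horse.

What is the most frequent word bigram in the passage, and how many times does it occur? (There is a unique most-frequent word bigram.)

Bigram frequencies (highest first):
  horse horse: 7
  horse foot: 4
  foot horse: 4
  ring foot: 3
  foot day: 2
  ring horse: 2
  … (10 more, each ≤ 2)

"horse horse", 7 times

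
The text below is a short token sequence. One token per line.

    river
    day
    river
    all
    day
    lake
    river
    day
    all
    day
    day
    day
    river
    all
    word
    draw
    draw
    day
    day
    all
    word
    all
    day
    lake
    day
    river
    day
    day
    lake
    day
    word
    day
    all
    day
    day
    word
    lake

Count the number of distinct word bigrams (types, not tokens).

17

37 tokens → 36 bigram windows in total.
Repeated bigrams (each contributes count−1 duplicates):
  day day: 5
  all day: 4
  day all: 3
  day lake: 3
  day river: 3
  river day: 3
  all word: 2
  day word: 2
  … (2 more repeated)
19 duplicate windows → 36 − 19 = 17 distinct.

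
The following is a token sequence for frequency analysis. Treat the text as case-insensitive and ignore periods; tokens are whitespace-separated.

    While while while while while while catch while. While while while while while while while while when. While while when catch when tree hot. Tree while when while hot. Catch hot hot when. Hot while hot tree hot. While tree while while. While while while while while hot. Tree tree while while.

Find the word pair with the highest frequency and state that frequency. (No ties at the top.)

Bigram frequencies (highest first):
  while while: 21
  while when: 3
  hot tree: 3
  tree while: 3
  while hot: 3
  when while: 2
  … (14 more, each ≤ 2)

"while while", 21 times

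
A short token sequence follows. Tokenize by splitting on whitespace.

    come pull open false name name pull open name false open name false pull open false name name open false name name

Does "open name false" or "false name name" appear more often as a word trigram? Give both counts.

"open name false": 2 occurrences
"false name name": 3 occurrences

"false name name" (3 vs 2)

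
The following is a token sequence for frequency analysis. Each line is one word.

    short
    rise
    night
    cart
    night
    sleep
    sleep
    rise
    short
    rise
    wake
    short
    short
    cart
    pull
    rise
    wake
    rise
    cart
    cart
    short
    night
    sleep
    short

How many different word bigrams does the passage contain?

20

24 tokens → 23 bigram windows in total.
Repeated bigrams (each contributes count−1 duplicates):
  night sleep: 2
  rise wake: 2
  short rise: 2
3 duplicate windows → 23 − 3 = 20 distinct.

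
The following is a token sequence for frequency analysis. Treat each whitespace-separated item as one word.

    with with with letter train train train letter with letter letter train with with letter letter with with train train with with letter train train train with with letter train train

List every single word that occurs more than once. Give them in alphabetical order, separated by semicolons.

Unigram counts meeting the condition (more than once):
  letter: 8
  train: 11
  with: 12

letter; train; with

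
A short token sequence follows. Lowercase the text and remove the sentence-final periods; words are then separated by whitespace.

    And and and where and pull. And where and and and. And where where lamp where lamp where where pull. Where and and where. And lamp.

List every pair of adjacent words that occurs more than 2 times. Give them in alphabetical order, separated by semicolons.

and and; and where; where and

Bigram counts meeting the condition (more than 2 times):
  and and: 6
  and where: 4
  where and: 4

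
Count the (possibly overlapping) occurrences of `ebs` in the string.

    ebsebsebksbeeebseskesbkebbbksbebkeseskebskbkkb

4

Sliding a length-3 window over the 46 characters (44 positions):
  position 1–3: ebs
  position 4–6: ebs
  position 14–16: ebs
  position 39–41: ebs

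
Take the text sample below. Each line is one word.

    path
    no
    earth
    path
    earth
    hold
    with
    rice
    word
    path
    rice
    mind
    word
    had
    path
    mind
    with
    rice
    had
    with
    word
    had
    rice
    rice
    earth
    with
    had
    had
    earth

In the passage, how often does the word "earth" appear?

Scanning the 29 tokens for "earth":
  position 3: earth
  position 5: earth
  position 25: earth
  position 29: earth

4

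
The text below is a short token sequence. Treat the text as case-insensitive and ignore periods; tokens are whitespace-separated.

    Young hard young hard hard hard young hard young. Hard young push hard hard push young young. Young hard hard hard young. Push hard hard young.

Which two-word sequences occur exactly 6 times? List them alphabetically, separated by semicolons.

Bigram counts meeting the condition (exactly 6 times):
  hard hard: 6
  hard young: 6

hard hard; hard young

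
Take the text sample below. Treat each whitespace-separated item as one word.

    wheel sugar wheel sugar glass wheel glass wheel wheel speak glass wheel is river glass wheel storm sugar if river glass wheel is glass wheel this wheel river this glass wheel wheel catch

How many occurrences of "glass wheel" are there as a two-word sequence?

7

Scanning the 32 overlapping bigram windows for "glass wheel":
  position 5–6: glass wheel
  position 7–8: glass wheel
  position 11–12: glass wheel
  position 15–16: glass wheel
  position 21–22: glass wheel
  position 24–25: glass wheel
  position 30–31: glass wheel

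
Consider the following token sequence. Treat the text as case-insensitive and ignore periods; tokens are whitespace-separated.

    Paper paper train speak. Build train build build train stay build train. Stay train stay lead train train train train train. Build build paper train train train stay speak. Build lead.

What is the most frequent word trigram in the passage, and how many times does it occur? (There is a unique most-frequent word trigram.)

"train train train", 4 times

Trigram frequencies (highest first):
  train train train: 4
  train build build: 2
  build train stay: 2
  paper paper train: 1
  paper train speak: 1
  train speak build: 1
  … (18 more, each ≤ 1)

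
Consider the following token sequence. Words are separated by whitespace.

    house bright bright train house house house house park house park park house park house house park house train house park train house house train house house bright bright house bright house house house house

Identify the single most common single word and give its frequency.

"house", 20 times

Unigram frequencies (highest first):
  house: 20
  park: 6
  bright: 5
  train: 4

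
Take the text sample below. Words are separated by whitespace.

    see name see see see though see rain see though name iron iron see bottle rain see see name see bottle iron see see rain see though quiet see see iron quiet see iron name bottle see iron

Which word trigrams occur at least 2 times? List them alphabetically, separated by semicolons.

rain see though; see name see; see rain see

Trigram counts meeting the condition (at least 2 times):
  rain see though: 2
  see name see: 2
  see rain see: 2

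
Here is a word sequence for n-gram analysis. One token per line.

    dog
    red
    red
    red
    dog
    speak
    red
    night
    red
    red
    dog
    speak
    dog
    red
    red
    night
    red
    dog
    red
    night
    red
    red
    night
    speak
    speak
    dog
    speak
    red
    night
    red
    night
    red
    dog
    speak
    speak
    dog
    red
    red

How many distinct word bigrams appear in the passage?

10

38 tokens → 37 bigram windows in total.
Repeated bigrams (each contributes count−1 duplicates):
  red night: 6
  red red: 6
  night red: 5
  dog red: 4
  dog speak: 4
  red dog: 4
  speak dog: 3
  speak red: 2
  … (1 more repeated)
27 duplicate windows → 37 − 27 = 10 distinct.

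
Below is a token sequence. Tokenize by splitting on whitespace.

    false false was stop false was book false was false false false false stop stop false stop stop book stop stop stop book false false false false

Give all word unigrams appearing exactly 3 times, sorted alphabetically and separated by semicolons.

Unigram counts meeting the condition (exactly 3 times):
  book: 3
  was: 3

book; was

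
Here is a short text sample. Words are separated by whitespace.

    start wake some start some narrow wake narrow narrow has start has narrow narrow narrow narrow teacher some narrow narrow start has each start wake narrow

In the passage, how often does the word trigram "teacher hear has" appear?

0

Scanning the 24 overlapping trigram windows for "teacher hear has":
  (none found)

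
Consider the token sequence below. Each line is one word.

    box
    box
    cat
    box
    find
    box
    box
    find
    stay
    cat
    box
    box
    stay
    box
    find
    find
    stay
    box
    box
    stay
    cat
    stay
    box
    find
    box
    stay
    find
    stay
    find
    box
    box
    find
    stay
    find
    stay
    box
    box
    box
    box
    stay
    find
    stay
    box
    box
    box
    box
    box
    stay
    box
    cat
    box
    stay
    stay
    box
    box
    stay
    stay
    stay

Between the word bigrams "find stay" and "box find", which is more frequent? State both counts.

"find stay" (6 vs 5)

"find stay": 6 occurrences
"box find": 5 occurrences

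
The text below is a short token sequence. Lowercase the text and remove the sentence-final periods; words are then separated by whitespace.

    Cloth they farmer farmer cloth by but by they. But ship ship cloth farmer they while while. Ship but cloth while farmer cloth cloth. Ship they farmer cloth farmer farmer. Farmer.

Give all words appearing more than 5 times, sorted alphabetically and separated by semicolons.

cloth; farmer

Unigram counts meeting the condition (more than 5 times):
  cloth: 7
  farmer: 8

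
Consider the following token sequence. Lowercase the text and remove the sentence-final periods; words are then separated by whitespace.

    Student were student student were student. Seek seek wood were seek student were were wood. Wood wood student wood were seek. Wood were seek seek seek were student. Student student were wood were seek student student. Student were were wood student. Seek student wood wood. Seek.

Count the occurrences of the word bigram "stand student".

0

Scanning the 45 overlapping bigram windows for "stand student":
  (none found)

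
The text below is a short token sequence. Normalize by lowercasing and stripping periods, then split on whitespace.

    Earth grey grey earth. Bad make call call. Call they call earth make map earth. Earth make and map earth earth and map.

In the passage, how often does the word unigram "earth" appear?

Scanning the 23 tokens for "earth":
  position 1: earth
  position 4: earth
  position 12: earth
  position 15: earth
  position 16: earth
  position 20: earth
  position 21: earth

7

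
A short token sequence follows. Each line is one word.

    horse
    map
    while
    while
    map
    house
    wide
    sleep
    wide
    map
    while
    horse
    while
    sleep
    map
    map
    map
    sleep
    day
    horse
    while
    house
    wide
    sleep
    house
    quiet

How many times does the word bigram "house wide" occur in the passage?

2

Scanning the 25 overlapping bigram windows for "house wide":
  position 6–7: house wide
  position 22–23: house wide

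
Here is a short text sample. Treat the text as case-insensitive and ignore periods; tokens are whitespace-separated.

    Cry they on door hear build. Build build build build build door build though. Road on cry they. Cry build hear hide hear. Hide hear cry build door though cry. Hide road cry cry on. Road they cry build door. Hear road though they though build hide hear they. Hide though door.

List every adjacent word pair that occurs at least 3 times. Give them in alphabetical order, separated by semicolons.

build build; build door; cry build; hide hear

Bigram counts meeting the condition (at least 3 times):
  build build: 5
  build door: 3
  cry build: 3
  hide hear: 3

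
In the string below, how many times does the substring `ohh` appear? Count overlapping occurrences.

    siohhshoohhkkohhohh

4

Sliding a length-3 window over the 19 characters (17 positions):
  position 3–5: ohh
  position 9–11: ohh
  position 14–16: ohh
  position 17–19: ohh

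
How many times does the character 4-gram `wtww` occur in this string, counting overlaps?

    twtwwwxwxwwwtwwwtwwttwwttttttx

Sliding a length-4 window over the 30 characters (27 positions):
  position 2–5: wtww
  position 12–15: wtww
  position 16–19: wtww

3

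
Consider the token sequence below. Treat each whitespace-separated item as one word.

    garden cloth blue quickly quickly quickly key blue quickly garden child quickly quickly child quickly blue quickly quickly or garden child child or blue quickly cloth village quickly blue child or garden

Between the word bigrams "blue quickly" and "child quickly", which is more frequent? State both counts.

"blue quickly": 4 occurrences
"child quickly": 2 occurrences

"blue quickly" (4 vs 2)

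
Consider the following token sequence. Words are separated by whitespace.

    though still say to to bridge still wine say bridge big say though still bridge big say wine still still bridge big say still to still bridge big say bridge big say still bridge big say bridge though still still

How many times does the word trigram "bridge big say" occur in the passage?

6

Scanning the 38 overlapping trigram windows for "bridge big say":
  position 10–12: bridge big say
  position 15–17: bridge big say
  position 21–23: bridge big say
  position 27–29: bridge big say
  position 30–32: bridge big say
  position 34–36: bridge big say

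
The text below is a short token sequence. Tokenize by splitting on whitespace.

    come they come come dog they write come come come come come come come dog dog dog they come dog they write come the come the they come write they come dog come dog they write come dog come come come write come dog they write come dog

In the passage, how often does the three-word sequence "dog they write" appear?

Scanning the 46 overlapping trigram windows for "dog they write":
  position 5–7: dog they write
  position 20–22: dog they write
  position 34–36: dog they write
  position 44–46: dog they write

4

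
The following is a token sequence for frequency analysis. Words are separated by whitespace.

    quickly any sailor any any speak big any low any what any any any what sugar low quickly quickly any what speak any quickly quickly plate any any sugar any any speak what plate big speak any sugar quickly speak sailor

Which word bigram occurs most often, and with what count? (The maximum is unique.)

Bigram frequencies (highest first):
  any any: 5
  any what: 3
  quickly any: 2
  any speak: 2
  quickly quickly: 2
  speak any: 2
  … (23 more, each ≤ 2)

"any any", 5 times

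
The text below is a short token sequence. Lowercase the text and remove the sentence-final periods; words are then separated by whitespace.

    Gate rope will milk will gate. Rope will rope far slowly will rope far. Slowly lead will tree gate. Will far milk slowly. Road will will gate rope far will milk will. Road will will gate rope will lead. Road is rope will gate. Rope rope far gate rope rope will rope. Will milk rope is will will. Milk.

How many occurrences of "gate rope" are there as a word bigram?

Scanning the 58 overlapping bigram windows for "gate rope":
  position 1–2: gate rope
  position 6–7: gate rope
  position 27–28: gate rope
  position 36–37: gate rope
  position 44–45: gate rope
  position 48–49: gate rope

6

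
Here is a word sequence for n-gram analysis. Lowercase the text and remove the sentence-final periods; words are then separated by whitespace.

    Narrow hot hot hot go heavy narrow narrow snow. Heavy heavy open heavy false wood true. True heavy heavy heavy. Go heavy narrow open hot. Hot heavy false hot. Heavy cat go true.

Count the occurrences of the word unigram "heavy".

10

Scanning the 33 tokens for "heavy":
  position 6: heavy
  position 10: heavy
  position 11: heavy
  position 13: heavy
  position 18: heavy
  position 19: heavy
  position 20: heavy
  position 22: heavy
  position 27: heavy
  position 30: heavy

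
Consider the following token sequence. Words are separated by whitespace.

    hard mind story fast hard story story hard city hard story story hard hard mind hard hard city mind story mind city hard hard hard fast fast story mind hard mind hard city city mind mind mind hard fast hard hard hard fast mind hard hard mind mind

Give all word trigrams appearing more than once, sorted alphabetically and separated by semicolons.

hard hard fast; hard hard hard; hard hard mind; hard mind hard; hard story story; mind hard hard; story story hard

Trigram counts meeting the condition (more than once):
  hard hard fast: 2
  hard hard hard: 2
  hard hard mind: 2
  hard mind hard: 2
  hard story story: 2
  mind hard hard: 2
  story story hard: 2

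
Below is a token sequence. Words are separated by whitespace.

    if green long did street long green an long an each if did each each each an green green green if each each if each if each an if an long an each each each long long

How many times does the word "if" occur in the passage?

6

Scanning the 37 tokens for "if":
  position 1: if
  position 12: if
  position 21: if
  position 24: if
  position 26: if
  position 29: if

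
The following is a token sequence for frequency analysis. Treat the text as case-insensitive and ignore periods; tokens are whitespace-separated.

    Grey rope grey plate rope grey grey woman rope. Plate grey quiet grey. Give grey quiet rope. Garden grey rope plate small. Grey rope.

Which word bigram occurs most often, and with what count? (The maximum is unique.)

Bigram frequencies (highest first):
  grey rope: 3
  rope grey: 2
  rope plate: 2
  grey quiet: 2
  grey plate: 1
  plate rope: 1
  … (12 more, each ≤ 1)

"grey rope", 3 times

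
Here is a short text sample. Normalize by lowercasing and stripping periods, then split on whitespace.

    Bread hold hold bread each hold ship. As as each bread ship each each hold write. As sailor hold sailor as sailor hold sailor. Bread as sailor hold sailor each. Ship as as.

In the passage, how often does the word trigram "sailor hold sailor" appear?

Scanning the 31 overlapping trigram windows for "sailor hold sailor":
  position 18–20: sailor hold sailor
  position 22–24: sailor hold sailor
  position 27–29: sailor hold sailor

3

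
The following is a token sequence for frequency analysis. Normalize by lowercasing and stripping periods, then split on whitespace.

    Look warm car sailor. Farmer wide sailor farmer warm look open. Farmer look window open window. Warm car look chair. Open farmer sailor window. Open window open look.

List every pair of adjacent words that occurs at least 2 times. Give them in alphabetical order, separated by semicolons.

Bigram counts meeting the condition (at least 2 times):
  open farmer: 2
  open window: 2
  sailor farmer: 2
  warm car: 2
  window open: 3

open farmer; open window; sailor farmer; warm car; window open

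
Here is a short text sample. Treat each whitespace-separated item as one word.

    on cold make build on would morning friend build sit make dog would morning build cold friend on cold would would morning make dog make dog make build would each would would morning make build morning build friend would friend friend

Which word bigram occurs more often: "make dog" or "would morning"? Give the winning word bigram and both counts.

"make dog": 3 occurrences
"would morning": 4 occurrences

"would morning" (4 vs 3)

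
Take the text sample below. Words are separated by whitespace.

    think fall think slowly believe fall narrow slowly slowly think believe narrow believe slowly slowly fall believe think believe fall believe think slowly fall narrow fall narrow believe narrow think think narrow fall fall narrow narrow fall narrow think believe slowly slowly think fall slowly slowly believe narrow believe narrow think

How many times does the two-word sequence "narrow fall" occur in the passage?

Scanning the 50 overlapping bigram windows for "narrow fall":
  position 25–26: narrow fall
  position 32–33: narrow fall
  position 36–37: narrow fall

3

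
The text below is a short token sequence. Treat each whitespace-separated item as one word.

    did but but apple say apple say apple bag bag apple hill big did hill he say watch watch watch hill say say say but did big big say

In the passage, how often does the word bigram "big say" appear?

1

Scanning the 28 overlapping bigram windows for "big say":
  position 28–29: big say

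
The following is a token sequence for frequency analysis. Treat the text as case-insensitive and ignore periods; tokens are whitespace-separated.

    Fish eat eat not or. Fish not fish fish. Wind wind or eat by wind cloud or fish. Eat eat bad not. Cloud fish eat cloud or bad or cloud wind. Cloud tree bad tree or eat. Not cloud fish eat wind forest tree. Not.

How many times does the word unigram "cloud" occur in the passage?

Scanning the 45 tokens for "cloud":
  position 16: cloud
  position 23: cloud
  position 26: cloud
  position 30: cloud
  position 32: cloud
  position 39: cloud

6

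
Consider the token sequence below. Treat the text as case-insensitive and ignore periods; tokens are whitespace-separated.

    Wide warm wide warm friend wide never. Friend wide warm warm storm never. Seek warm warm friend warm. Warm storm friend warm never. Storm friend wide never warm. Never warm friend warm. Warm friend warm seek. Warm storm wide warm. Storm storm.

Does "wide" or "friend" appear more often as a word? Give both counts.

"wide": 6 occurrences
"friend": 7 occurrences

"friend" (7 vs 6)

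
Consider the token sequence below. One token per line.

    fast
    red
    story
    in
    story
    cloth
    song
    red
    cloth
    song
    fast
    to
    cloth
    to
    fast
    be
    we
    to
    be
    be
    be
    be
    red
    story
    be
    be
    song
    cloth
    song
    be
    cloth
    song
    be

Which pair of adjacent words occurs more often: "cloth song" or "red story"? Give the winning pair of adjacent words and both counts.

"cloth song" (4 vs 2)

"cloth song": 4 occurrences
"red story": 2 occurrences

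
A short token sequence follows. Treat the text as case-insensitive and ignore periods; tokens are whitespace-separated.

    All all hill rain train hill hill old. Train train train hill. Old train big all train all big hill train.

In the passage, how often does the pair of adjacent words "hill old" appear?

2

Scanning the 20 overlapping bigram windows for "hill old":
  position 7–8: hill old
  position 12–13: hill old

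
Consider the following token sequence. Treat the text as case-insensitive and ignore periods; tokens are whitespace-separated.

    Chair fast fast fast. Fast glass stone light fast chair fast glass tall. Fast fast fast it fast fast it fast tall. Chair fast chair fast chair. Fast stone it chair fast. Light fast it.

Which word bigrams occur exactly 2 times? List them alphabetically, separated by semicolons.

fast glass; it fast; light fast

Bigram counts meeting the condition (exactly 2 times):
  fast glass: 2
  it fast: 2
  light fast: 2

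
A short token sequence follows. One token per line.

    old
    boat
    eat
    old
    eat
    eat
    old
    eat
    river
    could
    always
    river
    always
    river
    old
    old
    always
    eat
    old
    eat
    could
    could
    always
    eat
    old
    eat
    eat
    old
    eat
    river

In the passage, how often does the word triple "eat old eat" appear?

5

Scanning the 28 overlapping trigram windows for "eat old eat":
  position 3–5: eat old eat
  position 6–8: eat old eat
  position 18–20: eat old eat
  position 24–26: eat old eat
  position 27–29: eat old eat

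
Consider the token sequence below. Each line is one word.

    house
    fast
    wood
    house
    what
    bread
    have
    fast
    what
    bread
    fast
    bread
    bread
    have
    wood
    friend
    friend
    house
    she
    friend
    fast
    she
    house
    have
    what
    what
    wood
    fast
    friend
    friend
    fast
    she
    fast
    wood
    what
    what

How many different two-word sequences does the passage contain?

36 tokens → 35 bigram windows in total.
Repeated bigrams (each contributes count−1 duplicates):
  bread have: 2
  fast she: 2
  fast wood: 2
  friend fast: 2
  friend friend: 2
  what bread: 2
  what what: 2
7 duplicate windows → 35 − 7 = 28 distinct.

28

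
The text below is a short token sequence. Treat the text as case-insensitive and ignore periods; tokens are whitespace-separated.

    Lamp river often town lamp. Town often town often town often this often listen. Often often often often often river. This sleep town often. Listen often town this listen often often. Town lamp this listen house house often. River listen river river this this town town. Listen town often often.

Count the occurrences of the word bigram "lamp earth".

Scanning the 49 overlapping bigram windows for "lamp earth":
  (none found)

0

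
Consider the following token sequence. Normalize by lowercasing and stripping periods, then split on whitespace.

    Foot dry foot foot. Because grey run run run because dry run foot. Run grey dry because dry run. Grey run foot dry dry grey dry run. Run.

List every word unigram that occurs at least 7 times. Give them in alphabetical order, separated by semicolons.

Unigram counts meeting the condition (at least 7 times):
  dry: 7
  run: 9

dry; run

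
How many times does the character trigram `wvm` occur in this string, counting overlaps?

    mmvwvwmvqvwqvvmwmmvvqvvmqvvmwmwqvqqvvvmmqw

0

Sliding a length-3 window over the 42 characters (40 positions):
  (no match at any position)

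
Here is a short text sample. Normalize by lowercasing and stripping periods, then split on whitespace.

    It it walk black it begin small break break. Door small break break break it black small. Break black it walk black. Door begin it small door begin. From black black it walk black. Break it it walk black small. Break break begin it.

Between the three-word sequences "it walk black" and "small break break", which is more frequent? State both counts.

"it walk black": 4 occurrences
"small break break": 3 occurrences

"it walk black" (4 vs 3)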